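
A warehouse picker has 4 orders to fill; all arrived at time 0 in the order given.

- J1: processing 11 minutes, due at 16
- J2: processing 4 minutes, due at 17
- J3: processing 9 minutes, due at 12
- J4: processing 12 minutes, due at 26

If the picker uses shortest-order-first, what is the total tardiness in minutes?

19

SPT (increasing processing time): J2 J3 J1 J4.
J2: 0→4, due 17, tardiness 0
J3: 4→13, due 12, tardiness 1
J1: 13→24, due 16, tardiness 8
J4: 24→36, due 26, tardiness 10
Sum = 0+1+8+10 = 19.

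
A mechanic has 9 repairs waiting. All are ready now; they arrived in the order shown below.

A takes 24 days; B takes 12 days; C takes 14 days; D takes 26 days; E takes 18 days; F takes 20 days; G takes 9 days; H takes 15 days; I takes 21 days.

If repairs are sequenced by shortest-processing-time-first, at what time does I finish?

SPT (increasing processing time): G B C H E F I A D.
G: 0→9
B: 9→21
C: 21→35
H: 35→50
E: 50→68
F: 68→88
I: 88→109

109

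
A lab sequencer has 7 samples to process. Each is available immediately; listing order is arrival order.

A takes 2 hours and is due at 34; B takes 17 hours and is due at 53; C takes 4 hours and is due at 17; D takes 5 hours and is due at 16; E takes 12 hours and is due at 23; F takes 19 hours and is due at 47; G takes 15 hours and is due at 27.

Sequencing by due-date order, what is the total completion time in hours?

EDD (increasing due date): D C E G A F B.
D: 0→5
C: 5→9
E: 9→21
G: 21→36
A: 36→38
F: 38→57
B: 57→74
Sum = 5+9+21+36+38+57+74 = 240.

240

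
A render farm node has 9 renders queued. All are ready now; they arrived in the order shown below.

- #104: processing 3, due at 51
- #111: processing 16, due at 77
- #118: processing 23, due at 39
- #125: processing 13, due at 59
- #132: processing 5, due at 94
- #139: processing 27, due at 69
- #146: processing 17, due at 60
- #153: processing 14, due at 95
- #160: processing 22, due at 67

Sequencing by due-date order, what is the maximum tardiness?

EDD (increasing due date): #118 #104 #125 #146 #160 #139 #111 #132 #153.
#118: 0→23, due 39, tardiness 0
#104: 23→26, due 51, tardiness 0
#125: 26→39, due 59, tardiness 0
#146: 39→56, due 60, tardiness 0
#160: 56→78, due 67, tardiness 11
#139: 78→105, due 69, tardiness 36
#111: 105→121, due 77, tardiness 44
#132: 121→126, due 94, tardiness 32
#153: 126→140, due 95, tardiness 45
Maximum = 45.

45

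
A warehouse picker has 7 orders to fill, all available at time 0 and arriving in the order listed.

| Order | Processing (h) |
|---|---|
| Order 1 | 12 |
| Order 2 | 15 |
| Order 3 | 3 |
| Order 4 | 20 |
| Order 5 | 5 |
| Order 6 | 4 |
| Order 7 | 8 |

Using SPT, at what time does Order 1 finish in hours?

SPT (increasing processing time): Order 3 Order 6 Order 5 Order 7 Order 1 Order 2 Order 4.
Order 3: 0→3
Order 6: 3→7
Order 5: 7→12
Order 7: 12→20
Order 1: 20→32

32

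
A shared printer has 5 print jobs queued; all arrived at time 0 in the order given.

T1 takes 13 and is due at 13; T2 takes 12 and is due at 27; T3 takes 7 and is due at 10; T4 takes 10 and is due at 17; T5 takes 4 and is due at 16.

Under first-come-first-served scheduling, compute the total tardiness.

FIFO (arrival order): T1 T2 T3 T4 T5.
T1: 0→13, due 13, tardiness 0
T2: 13→25, due 27, tardiness 0
T3: 25→32, due 10, tardiness 22
T4: 32→42, due 17, tardiness 25
T5: 42→46, due 16, tardiness 30
Sum = 0+0+22+25+30 = 77.

77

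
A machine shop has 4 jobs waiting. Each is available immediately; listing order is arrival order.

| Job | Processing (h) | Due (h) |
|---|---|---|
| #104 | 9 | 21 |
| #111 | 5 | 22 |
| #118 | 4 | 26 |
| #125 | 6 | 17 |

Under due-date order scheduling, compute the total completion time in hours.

EDD (increasing due date): #125 #104 #111 #118.
#125: 0→6
#104: 6→15
#111: 15→20
#118: 20→24
Sum = 6+15+20+24 = 65.

65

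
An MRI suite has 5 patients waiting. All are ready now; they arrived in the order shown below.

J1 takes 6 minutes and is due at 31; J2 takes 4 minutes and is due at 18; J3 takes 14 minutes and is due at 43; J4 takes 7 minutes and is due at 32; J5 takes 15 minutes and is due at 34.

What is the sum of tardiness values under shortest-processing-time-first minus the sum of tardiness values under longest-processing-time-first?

-31

SPT (increasing processing time): J2 J1 J4 J3 J5.
J2: 0→4, due 18, tardiness 0
J1: 4→10, due 31, tardiness 0
J4: 10→17, due 32, tardiness 0
J3: 17→31, due 43, tardiness 0
J5: 31→46, due 34, tardiness 12
Sum = 0+0+0+0+12 = 12.
LPT (decreasing processing time): J5 J3 J4 J1 J2.
J5: 0→15, due 34, tardiness 0
J3: 15→29, due 43, tardiness 0
J4: 29→36, due 32, tardiness 4
J1: 36→42, due 31, tardiness 11
J2: 42→46, due 18, tardiness 28
Sum = 0+0+4+11+28 = 43.
Difference = 12 − 43 = -31.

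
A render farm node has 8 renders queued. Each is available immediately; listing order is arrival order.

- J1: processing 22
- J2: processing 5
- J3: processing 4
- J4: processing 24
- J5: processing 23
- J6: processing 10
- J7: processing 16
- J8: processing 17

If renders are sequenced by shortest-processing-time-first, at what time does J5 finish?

97

SPT (increasing processing time): J3 J2 J6 J7 J8 J1 J5 J4.
J3: 0→4
J2: 4→9
J6: 9→19
J7: 19→35
J8: 35→52
J1: 52→74
J5: 74→97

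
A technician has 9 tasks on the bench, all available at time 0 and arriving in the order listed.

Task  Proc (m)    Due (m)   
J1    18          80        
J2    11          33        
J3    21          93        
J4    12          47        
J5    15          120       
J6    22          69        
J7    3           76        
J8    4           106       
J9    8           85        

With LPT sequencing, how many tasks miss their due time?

5

LPT (decreasing processing time): J6 J3 J1 J5 J4 J2 J9 J8 J7.
J6: 0→22, due 69, tardiness 0
J3: 22→43, due 93, tardiness 0
J1: 43→61, due 80, tardiness 0
J5: 61→76, due 120, tardiness 0
J4: 76→88, due 47, tardiness 41
J2: 88→99, due 33, tardiness 66
J9: 99→107, due 85, tardiness 22
J8: 107→111, due 106, tardiness 5
J7: 111→114, due 76, tardiness 38
Late tasks: 5.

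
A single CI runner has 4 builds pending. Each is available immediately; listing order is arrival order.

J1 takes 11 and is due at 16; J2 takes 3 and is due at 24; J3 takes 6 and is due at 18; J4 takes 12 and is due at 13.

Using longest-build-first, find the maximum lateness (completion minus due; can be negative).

11

LPT (decreasing processing time): J4 J1 J3 J2.
J4: 0→12, due 13, lateness -1
J1: 12→23, due 16, lateness 7
J3: 23→29, due 18, lateness 11
J2: 29→32, due 24, lateness 8
Maximum = 11.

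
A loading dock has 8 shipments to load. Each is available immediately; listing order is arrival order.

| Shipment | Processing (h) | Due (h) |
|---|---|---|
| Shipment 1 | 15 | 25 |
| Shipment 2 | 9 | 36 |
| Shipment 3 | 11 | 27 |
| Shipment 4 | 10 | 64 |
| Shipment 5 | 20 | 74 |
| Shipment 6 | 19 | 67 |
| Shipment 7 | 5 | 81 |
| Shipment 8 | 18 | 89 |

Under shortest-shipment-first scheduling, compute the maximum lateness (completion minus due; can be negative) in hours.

33

SPT (increasing processing time): Shipment 7 Shipment 2 Shipment 4 Shipment 3 Shipment 1 Shipment 8 Shipment 6 Shipment 5.
Shipment 7: 0→5, due 81, lateness -76
Shipment 2: 5→14, due 36, lateness -22
Shipment 4: 14→24, due 64, lateness -40
Shipment 3: 24→35, due 27, lateness 8
Shipment 1: 35→50, due 25, lateness 25
Shipment 8: 50→68, due 89, lateness -21
Shipment 6: 68→87, due 67, lateness 20
Shipment 5: 87→107, due 74, lateness 33
Maximum = 33.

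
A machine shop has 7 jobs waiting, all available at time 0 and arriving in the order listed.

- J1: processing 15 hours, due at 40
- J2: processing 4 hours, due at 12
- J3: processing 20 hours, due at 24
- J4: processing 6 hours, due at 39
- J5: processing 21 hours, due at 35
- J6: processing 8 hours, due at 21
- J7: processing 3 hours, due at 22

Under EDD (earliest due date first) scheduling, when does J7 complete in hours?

15

EDD (increasing due date): J2 J6 J7 J3 J5 J4 J1.
J2: 0→4
J6: 4→12
J7: 12→15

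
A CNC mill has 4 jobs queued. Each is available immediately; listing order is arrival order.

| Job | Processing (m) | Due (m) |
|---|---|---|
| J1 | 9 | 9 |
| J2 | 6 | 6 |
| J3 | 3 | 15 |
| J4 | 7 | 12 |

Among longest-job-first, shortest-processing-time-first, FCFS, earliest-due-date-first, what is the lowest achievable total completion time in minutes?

LPT (decreasing processing time): J1 J4 J2 J3.
J1: 0→9
J4: 9→16
J2: 16→22
J3: 22→25
Sum = 9+16+22+25 = 72.
SPT (increasing processing time): J3 J2 J4 J1.
J3: 0→3
J2: 3→9
J4: 9→16
J1: 16→25
Sum = 3+9+16+25 = 53.
FIFO (arrival order): J1 J2 J3 J4.
J1: 0→9
J2: 9→15
J3: 15→18
J4: 18→25
Sum = 9+15+18+25 = 67.
EDD (increasing due date): J2 J1 J4 J3.
J2: 0→6
J1: 6→15
J4: 15→22
J3: 22→25
Sum = 6+15+22+25 = 68.
LPT 72, SPT 53, FIFO 67, EDD 68 → minimum 53.

53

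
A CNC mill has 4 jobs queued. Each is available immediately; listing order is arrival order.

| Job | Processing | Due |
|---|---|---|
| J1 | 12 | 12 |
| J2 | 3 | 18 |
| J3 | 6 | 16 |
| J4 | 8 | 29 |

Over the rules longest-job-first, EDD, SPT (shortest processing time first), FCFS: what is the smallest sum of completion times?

LPT (decreasing processing time): J1 J4 J3 J2.
J1: 0→12
J4: 12→20
J3: 20→26
J2: 26→29
Sum = 12+20+26+29 = 87.
EDD (increasing due date): J1 J3 J2 J4.
J1: 0→12
J3: 12→18
J2: 18→21
J4: 21→29
Sum = 12+18+21+29 = 80.
SPT (increasing processing time): J2 J3 J4 J1.
J2: 0→3
J3: 3→9
J4: 9→17
J1: 17→29
Sum = 3+9+17+29 = 58.
FIFO (arrival order): J1 J2 J3 J4.
J1: 0→12
J2: 12→15
J3: 15→21
J4: 21→29
Sum = 12+15+21+29 = 77.
LPT 87, EDD 80, SPT 58, FIFO 77 → minimum 58.

58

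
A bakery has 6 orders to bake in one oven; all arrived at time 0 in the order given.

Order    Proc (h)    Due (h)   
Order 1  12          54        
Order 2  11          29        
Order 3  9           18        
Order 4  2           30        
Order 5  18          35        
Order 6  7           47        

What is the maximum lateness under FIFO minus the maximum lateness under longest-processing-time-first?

-15

FIFO (arrival order): Order 1 Order 2 Order 3 Order 4 Order 5 Order 6.
Order 1: 0→12, due 54, lateness -42
Order 2: 12→23, due 29, lateness -6
Order 3: 23→32, due 18, lateness 14
Order 4: 32→34, due 30, lateness 4
Order 5: 34→52, due 35, lateness 17
Order 6: 52→59, due 47, lateness 12
Maximum = 17.
LPT (decreasing processing time): Order 5 Order 1 Order 2 Order 3 Order 6 Order 4.
Order 5: 0→18, due 35, lateness -17
Order 1: 18→30, due 54, lateness -24
Order 2: 30→41, due 29, lateness 12
Order 3: 41→50, due 18, lateness 32
Order 6: 50→57, due 47, lateness 10
Order 4: 57→59, due 30, lateness 29
Maximum = 32.
Difference = 17 − 32 = -15.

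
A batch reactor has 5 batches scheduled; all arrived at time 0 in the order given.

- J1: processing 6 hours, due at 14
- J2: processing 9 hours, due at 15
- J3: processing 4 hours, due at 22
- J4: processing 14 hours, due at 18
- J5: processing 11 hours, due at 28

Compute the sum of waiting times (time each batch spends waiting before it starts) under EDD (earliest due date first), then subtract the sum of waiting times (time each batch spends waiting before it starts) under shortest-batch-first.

EDD (increasing due date): J1 J2 J4 J3 J5.
J1: waits 0, runs 0→6
J2: waits 6, runs 6→15
J4: waits 15, runs 15→29
J3: waits 29, runs 29→33
J5: waits 33, runs 33→44
Sum = 0+6+15+29+33 = 83.
SPT (increasing processing time): J3 J1 J2 J5 J4.
J3: waits 0, runs 0→4
J1: waits 4, runs 4→10
J2: waits 10, runs 10→19
J5: waits 19, runs 19→30
J4: waits 30, runs 30→44
Sum = 0+4+10+19+30 = 63.
Difference = 83 − 63 = 20.

20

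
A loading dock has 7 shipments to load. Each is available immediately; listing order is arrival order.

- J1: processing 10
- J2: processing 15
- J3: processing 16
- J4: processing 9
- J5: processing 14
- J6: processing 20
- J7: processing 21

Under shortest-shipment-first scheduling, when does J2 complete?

48

SPT (increasing processing time): J4 J1 J5 J2 J3 J6 J7.
J4: 0→9
J1: 9→19
J5: 19→33
J2: 33→48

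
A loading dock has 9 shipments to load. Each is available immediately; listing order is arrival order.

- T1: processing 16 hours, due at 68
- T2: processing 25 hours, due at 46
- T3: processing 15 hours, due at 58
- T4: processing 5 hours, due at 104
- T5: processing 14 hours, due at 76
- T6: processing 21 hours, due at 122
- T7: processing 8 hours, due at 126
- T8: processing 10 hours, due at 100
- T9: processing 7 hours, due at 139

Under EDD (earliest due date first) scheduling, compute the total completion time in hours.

EDD (increasing due date): T2 T3 T1 T5 T8 T4 T6 T7 T9.
T2: 0→25
T3: 25→40
T1: 40→56
T5: 56→70
T8: 70→80
T4: 80→85
T6: 85→106
T7: 106→114
T9: 114→121
Sum = 25+40+56+70+80+85+106+114+121 = 697.

697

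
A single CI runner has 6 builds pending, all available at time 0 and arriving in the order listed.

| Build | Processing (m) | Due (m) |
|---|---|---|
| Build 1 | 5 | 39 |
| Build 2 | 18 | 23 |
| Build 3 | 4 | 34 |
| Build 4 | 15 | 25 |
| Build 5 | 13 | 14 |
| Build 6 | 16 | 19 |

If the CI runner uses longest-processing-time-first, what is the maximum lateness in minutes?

48

LPT (decreasing processing time): Build 2 Build 6 Build 4 Build 5 Build 1 Build 3.
Build 2: 0→18, due 23, lateness -5
Build 6: 18→34, due 19, lateness 15
Build 4: 34→49, due 25, lateness 24
Build 5: 49→62, due 14, lateness 48
Build 1: 62→67, due 39, lateness 28
Build 3: 67→71, due 34, lateness 37
Maximum = 48.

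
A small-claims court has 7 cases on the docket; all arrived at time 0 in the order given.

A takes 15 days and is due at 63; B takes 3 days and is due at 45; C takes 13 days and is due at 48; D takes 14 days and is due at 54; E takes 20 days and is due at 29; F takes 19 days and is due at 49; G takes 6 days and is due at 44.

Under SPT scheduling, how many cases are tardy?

SPT (increasing processing time): B G C D A F E.
B: 0→3, due 45, tardiness 0
G: 3→9, due 44, tardiness 0
C: 9→22, due 48, tardiness 0
D: 22→36, due 54, tardiness 0
A: 36→51, due 63, tardiness 0
F: 51→70, due 49, tardiness 21
E: 70→90, due 29, tardiness 61
Late cases: 2.

2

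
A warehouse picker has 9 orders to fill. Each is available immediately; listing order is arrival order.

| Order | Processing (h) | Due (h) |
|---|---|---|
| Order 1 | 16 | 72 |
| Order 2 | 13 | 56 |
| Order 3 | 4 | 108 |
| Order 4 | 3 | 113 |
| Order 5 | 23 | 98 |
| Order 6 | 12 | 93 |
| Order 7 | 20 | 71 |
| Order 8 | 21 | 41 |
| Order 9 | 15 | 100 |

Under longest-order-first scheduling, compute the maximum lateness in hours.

LPT (decreasing processing time): Order 5 Order 8 Order 7 Order 1 Order 9 Order 2 Order 6 Order 3 Order 4.
Order 5: 0→23, due 98, lateness -75
Order 8: 23→44, due 41, lateness 3
Order 7: 44→64, due 71, lateness -7
Order 1: 64→80, due 72, lateness 8
Order 9: 80→95, due 100, lateness -5
Order 2: 95→108, due 56, lateness 52
Order 6: 108→120, due 93, lateness 27
Order 3: 120→124, due 108, lateness 16
Order 4: 124→127, due 113, lateness 14
Maximum = 52.

52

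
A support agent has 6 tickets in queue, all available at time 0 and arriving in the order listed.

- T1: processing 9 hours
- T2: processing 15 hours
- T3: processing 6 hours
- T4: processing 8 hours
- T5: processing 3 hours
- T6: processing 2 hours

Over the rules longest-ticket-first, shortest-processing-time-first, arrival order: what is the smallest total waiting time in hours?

65

LPT (decreasing processing time): T2 T1 T4 T3 T5 T6.
T2: waits 0, runs 0→15
T1: waits 15, runs 15→24
T4: waits 24, runs 24→32
T3: waits 32, runs 32→38
T5: waits 38, runs 38→41
T6: waits 41, runs 41→43
Sum = 0+15+24+32+38+41 = 150.
SPT (increasing processing time): T6 T5 T3 T4 T1 T2.
T6: waits 0, runs 0→2
T5: waits 2, runs 2→5
T3: waits 5, runs 5→11
T4: waits 11, runs 11→19
T1: waits 19, runs 19→28
T2: waits 28, runs 28→43
Sum = 0+2+5+11+19+28 = 65.
FIFO (arrival order): T1 T2 T3 T4 T5 T6.
T1: waits 0, runs 0→9
T2: waits 9, runs 9→24
T3: waits 24, runs 24→30
T4: waits 30, runs 30→38
T5: waits 38, runs 38→41
T6: waits 41, runs 41→43
Sum = 0+9+24+30+38+41 = 142.
LPT 150, SPT 65, FIFO 142 → minimum 65.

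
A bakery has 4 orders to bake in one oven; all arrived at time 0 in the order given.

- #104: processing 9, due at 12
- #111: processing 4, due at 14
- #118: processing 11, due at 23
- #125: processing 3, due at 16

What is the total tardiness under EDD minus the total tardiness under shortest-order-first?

-4

EDD (increasing due date): #104 #111 #125 #118.
#104: 0→9, due 12, tardiness 0
#111: 9→13, due 14, tardiness 0
#125: 13→16, due 16, tardiness 0
#118: 16→27, due 23, tardiness 4
Sum = 0+0+0+4 = 4.
SPT (increasing processing time): #125 #111 #104 #118.
#125: 0→3, due 16, tardiness 0
#111: 3→7, due 14, tardiness 0
#104: 7→16, due 12, tardiness 4
#118: 16→27, due 23, tardiness 4
Sum = 0+0+4+4 = 8.
Difference = 4 − 8 = -4.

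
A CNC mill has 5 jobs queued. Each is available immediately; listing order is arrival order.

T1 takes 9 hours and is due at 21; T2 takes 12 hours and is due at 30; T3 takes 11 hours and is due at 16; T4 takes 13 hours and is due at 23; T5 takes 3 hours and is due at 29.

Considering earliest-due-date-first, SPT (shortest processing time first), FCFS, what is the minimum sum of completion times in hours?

121

EDD (increasing due date): T3 T1 T4 T5 T2.
T3: 0→11
T1: 11→20
T4: 20→33
T5: 33→36
T2: 36→48
Sum = 11+20+33+36+48 = 148.
SPT (increasing processing time): T5 T1 T3 T2 T4.
T5: 0→3
T1: 3→12
T3: 12→23
T2: 23→35
T4: 35→48
Sum = 3+12+23+35+48 = 121.
FIFO (arrival order): T1 T2 T3 T4 T5.
T1: 0→9
T2: 9→21
T3: 21→32
T4: 32→45
T5: 45→48
Sum = 9+21+32+45+48 = 155.
EDD 148, SPT 121, FIFO 155 → minimum 121.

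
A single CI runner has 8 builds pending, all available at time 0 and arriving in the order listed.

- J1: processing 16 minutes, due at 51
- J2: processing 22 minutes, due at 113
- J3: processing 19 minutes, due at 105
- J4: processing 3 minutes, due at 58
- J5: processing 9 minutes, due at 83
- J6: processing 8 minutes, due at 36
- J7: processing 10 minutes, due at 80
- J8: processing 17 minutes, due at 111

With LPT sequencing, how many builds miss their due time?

5

LPT (decreasing processing time): J2 J3 J8 J1 J7 J5 J6 J4.
J2: 0→22, due 113, tardiness 0
J3: 22→41, due 105, tardiness 0
J8: 41→58, due 111, tardiness 0
J1: 58→74, due 51, tardiness 23
J7: 74→84, due 80, tardiness 4
J5: 84→93, due 83, tardiness 10
J6: 93→101, due 36, tardiness 65
J4: 101→104, due 58, tardiness 46
Late builds: 5.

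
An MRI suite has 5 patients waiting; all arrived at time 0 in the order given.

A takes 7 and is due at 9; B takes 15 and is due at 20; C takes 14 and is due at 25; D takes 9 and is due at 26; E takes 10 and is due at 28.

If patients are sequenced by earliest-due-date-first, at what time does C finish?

EDD (increasing due date): A B C D E.
A: 0→7
B: 7→22
C: 22→36

36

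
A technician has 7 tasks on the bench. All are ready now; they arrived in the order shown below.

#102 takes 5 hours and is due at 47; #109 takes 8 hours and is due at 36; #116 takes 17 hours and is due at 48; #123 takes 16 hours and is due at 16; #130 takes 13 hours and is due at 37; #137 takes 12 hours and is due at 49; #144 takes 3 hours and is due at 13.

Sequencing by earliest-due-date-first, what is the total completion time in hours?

EDD (increasing due date): #144 #123 #109 #130 #102 #116 #137.
#144: 0→3
#123: 3→19
#109: 19→27
#130: 27→40
#102: 40→45
#116: 45→62
#137: 62→74
Sum = 3+19+27+40+45+62+74 = 270.

270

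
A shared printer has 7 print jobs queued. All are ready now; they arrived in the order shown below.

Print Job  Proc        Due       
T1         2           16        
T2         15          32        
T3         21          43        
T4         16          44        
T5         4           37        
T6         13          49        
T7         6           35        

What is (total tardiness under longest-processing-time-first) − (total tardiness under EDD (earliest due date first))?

LPT (decreasing processing time): T3 T4 T2 T6 T7 T5 T1.
T3: 0→21, due 43, tardiness 0
T4: 21→37, due 44, tardiness 0
T2: 37→52, due 32, tardiness 20
T6: 52→65, due 49, tardiness 16
T7: 65→71, due 35, tardiness 36
T5: 71→75, due 37, tardiness 38
T1: 75→77, due 16, tardiness 61
Sum = 0+0+20+16+36+38+61 = 171.
EDD (increasing due date): T1 T2 T7 T5 T3 T4 T6.
T1: 0→2, due 16, tardiness 0
T2: 2→17, due 32, tardiness 0
T7: 17→23, due 35, tardiness 0
T5: 23→27, due 37, tardiness 0
T3: 27→48, due 43, tardiness 5
T4: 48→64, due 44, tardiness 20
T6: 64→77, due 49, tardiness 28
Sum = 0+0+0+0+5+20+28 = 53.
Difference = 171 − 53 = 118.

118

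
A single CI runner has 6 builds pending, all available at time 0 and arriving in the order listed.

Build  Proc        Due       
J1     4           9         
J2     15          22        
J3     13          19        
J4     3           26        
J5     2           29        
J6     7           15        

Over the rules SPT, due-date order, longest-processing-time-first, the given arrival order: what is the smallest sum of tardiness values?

33

SPT (increasing processing time): J5 J4 J1 J6 J3 J2.
J5: 0→2, due 29, tardiness 0
J4: 2→5, due 26, tardiness 0
J1: 5→9, due 9, tardiness 0
J6: 9→16, due 15, tardiness 1
J3: 16→29, due 19, tardiness 10
J2: 29→44, due 22, tardiness 22
Sum = 0+0+0+1+10+22 = 33.
EDD (increasing due date): J1 J6 J3 J2 J4 J5.
J1: 0→4, due 9, tardiness 0
J6: 4→11, due 15, tardiness 0
J3: 11→24, due 19, tardiness 5
J2: 24→39, due 22, tardiness 17
J4: 39→42, due 26, tardiness 16
J5: 42→44, due 29, tardiness 15
Sum = 0+0+5+17+16+15 = 53.
LPT (decreasing processing time): J2 J3 J6 J1 J4 J5.
J2: 0→15, due 22, tardiness 0
J3: 15→28, due 19, tardiness 9
J6: 28→35, due 15, tardiness 20
J1: 35→39, due 9, tardiness 30
J4: 39→42, due 26, tardiness 16
J5: 42→44, due 29, tardiness 15
Sum = 0+9+20+30+16+15 = 90.
FIFO (arrival order): J1 J2 J3 J4 J5 J6.
J1: 0→4, due 9, tardiness 0
J2: 4→19, due 22, tardiness 0
J3: 19→32, due 19, tardiness 13
J4: 32→35, due 26, tardiness 9
J5: 35→37, due 29, tardiness 8
J6: 37→44, due 15, tardiness 29
Sum = 0+0+13+9+8+29 = 59.
SPT 33, EDD 53, LPT 90, FIFO 59 → minimum 33.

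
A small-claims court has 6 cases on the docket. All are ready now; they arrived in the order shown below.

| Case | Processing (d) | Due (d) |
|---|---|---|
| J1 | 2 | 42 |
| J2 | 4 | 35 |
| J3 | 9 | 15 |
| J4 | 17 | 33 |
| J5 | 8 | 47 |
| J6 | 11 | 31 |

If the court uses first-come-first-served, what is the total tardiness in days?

FIFO (arrival order): J1 J2 J3 J4 J5 J6.
J1: 0→2, due 42, tardiness 0
J2: 2→6, due 35, tardiness 0
J3: 6→15, due 15, tardiness 0
J4: 15→32, due 33, tardiness 0
J5: 32→40, due 47, tardiness 0
J6: 40→51, due 31, tardiness 20
Sum = 0+0+0+0+0+20 = 20.

20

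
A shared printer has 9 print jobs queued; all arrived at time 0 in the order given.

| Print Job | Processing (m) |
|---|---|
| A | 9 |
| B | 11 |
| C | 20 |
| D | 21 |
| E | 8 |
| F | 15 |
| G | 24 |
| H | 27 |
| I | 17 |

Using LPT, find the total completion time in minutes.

906

LPT (decreasing processing time): H G D C I F B A E.
H: 0→27
G: 27→51
D: 51→72
C: 72→92
I: 92→109
F: 109→124
B: 124→135
A: 135→144
E: 144→152
Sum = 27+51+72+92+109+124+135+144+152 = 906.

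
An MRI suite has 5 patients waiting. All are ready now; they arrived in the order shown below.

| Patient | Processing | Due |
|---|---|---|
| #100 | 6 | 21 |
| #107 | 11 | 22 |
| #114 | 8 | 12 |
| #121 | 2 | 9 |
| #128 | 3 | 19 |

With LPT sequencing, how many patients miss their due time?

4

LPT (decreasing processing time): #107 #114 #100 #128 #121.
#107: 0→11, due 22, tardiness 0
#114: 11→19, due 12, tardiness 7
#100: 19→25, due 21, tardiness 4
#128: 25→28, due 19, tardiness 9
#121: 28→30, due 9, tardiness 21
Late patients: 4.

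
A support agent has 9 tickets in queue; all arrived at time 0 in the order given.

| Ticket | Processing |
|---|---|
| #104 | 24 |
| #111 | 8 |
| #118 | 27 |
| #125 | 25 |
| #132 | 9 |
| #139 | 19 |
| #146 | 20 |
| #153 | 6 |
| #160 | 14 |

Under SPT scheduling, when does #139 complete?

56

SPT (increasing processing time): #153 #111 #132 #160 #139 #146 #104 #125 #118.
#153: 0→6
#111: 6→14
#132: 14→23
#160: 23→37
#139: 37→56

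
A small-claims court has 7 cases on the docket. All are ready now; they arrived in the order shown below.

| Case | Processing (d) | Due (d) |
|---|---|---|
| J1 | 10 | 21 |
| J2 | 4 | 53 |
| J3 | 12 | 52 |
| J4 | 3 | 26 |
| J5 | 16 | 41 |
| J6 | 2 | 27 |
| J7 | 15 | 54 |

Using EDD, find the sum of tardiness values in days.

8

EDD (increasing due date): J1 J4 J6 J5 J3 J2 J7.
J1: 0→10, due 21, tardiness 0
J4: 10→13, due 26, tardiness 0
J6: 13→15, due 27, tardiness 0
J5: 15→31, due 41, tardiness 0
J3: 31→43, due 52, tardiness 0
J2: 43→47, due 53, tardiness 0
J7: 47→62, due 54, tardiness 8
Sum = 0+0+0+0+0+0+8 = 8.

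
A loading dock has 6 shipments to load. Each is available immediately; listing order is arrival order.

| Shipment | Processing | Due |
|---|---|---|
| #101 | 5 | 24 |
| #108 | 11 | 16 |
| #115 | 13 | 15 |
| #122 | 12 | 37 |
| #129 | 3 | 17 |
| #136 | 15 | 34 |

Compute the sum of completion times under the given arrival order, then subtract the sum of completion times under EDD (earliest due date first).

-8

FIFO (arrival order): #101 #108 #115 #122 #129 #136.
#101: 0→5
#108: 5→16
#115: 16→29
#122: 29→41
#129: 41→44
#136: 44→59
Sum = 5+16+29+41+44+59 = 194.
EDD (increasing due date): #115 #108 #129 #101 #136 #122.
#115: 0→13
#108: 13→24
#129: 24→27
#101: 27→32
#136: 32→47
#122: 47→59
Sum = 13+24+27+32+47+59 = 202.
Difference = 194 − 202 = -8.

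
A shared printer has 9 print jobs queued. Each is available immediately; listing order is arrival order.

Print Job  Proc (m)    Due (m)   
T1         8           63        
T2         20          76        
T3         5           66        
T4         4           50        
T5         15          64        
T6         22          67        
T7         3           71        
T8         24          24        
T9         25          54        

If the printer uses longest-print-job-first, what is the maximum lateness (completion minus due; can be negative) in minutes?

73

LPT (decreasing processing time): T9 T8 T6 T2 T5 T1 T3 T4 T7.
T9: 0→25, due 54, lateness -29
T8: 25→49, due 24, lateness 25
T6: 49→71, due 67, lateness 4
T2: 71→91, due 76, lateness 15
T5: 91→106, due 64, lateness 42
T1: 106→114, due 63, lateness 51
T3: 114→119, due 66, lateness 53
T4: 119→123, due 50, lateness 73
T7: 123→126, due 71, lateness 55
Maximum = 73.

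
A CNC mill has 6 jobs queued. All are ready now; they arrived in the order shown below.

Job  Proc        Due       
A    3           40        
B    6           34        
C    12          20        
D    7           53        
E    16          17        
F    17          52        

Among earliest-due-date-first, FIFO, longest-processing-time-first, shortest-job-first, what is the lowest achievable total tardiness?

EDD (increasing due date): E C B A F D.
E: 0→16, due 17, tardiness 0
C: 16→28, due 20, tardiness 8
B: 28→34, due 34, tardiness 0
A: 34→37, due 40, tardiness 0
F: 37→54, due 52, tardiness 2
D: 54→61, due 53, tardiness 8
Sum = 0+8+0+0+2+8 = 18.
FIFO (arrival order): A B C D E F.
A: 0→3, due 40, tardiness 0
B: 3→9, due 34, tardiness 0
C: 9→21, due 20, tardiness 1
D: 21→28, due 53, tardiness 0
E: 28→44, due 17, tardiness 27
F: 44→61, due 52, tardiness 9
Sum = 0+0+1+0+27+9 = 37.
LPT (decreasing processing time): F E C D B A.
F: 0→17, due 52, tardiness 0
E: 17→33, due 17, tardiness 16
C: 33→45, due 20, tardiness 25
D: 45→52, due 53, tardiness 0
B: 52→58, due 34, tardiness 24
A: 58→61, due 40, tardiness 21
Sum = 0+16+25+0+24+21 = 86.
SPT (increasing processing time): A B D C E F.
A: 0→3, due 40, tardiness 0
B: 3→9, due 34, tardiness 0
D: 9→16, due 53, tardiness 0
C: 16→28, due 20, tardiness 8
E: 28→44, due 17, tardiness 27
F: 44→61, due 52, tardiness 9
Sum = 0+0+0+8+27+9 = 44.
EDD 18, FIFO 37, LPT 86, SPT 44 → minimum 18.

18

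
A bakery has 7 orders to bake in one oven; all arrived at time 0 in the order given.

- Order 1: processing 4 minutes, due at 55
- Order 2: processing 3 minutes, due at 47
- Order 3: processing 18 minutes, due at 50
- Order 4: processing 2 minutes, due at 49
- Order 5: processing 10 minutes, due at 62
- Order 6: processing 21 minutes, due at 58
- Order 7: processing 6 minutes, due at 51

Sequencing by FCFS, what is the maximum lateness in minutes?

FIFO (arrival order): Order 1 Order 2 Order 3 Order 4 Order 5 Order 6 Order 7.
Order 1: 0→4, due 55, lateness -51
Order 2: 4→7, due 47, lateness -40
Order 3: 7→25, due 50, lateness -25
Order 4: 25→27, due 49, lateness -22
Order 5: 27→37, due 62, lateness -25
Order 6: 37→58, due 58, lateness 0
Order 7: 58→64, due 51, lateness 13
Maximum = 13.

13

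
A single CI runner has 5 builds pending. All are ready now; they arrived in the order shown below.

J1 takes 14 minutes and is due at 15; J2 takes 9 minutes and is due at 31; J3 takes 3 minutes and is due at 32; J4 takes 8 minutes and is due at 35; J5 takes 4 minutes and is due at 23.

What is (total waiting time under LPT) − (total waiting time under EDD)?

LPT (decreasing processing time): J1 J2 J4 J5 J3.
J1: waits 0, runs 0→14
J2: waits 14, runs 14→23
J4: waits 23, runs 23→31
J5: waits 31, runs 31→35
J3: waits 35, runs 35→38
Sum = 0+14+23+31+35 = 103.
EDD (increasing due date): J1 J5 J2 J3 J4.
J1: waits 0, runs 0→14
J5: waits 14, runs 14→18
J2: waits 18, runs 18→27
J3: waits 27, runs 27→30
J4: waits 30, runs 30→38
Sum = 0+14+18+27+30 = 89.
Difference = 103 − 89 = 14.

14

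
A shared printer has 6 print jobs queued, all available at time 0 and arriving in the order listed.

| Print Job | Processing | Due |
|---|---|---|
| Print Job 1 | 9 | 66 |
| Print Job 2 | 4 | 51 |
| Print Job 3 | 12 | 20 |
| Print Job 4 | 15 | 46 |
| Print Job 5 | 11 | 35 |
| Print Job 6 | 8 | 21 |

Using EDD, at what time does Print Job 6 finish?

EDD (increasing due date): Print Job 3 Print Job 6 Print Job 5 Print Job 4 Print Job 2 Print Job 1.
Print Job 3: 0→12
Print Job 6: 12→20

20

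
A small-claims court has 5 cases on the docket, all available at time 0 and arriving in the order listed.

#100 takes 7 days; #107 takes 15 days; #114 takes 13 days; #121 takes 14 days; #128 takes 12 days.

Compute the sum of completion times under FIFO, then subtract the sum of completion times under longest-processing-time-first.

-27

FIFO (arrival order): #100 #107 #114 #121 #128.
#100: 0→7
#107: 7→22
#114: 22→35
#121: 35→49
#128: 49→61
Sum = 7+22+35+49+61 = 174.
LPT (decreasing processing time): #107 #121 #114 #128 #100.
#107: 0→15
#121: 15→29
#114: 29→42
#128: 42→54
#100: 54→61
Sum = 15+29+42+54+61 = 201.
Difference = 174 − 201 = -27.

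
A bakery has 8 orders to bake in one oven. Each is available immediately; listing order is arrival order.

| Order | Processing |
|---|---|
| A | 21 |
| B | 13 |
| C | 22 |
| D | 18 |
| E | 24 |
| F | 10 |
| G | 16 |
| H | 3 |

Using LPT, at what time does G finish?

101

LPT (decreasing processing time): E C A D G B F H.
E: 0→24
C: 24→46
A: 46→67
D: 67→85
G: 85→101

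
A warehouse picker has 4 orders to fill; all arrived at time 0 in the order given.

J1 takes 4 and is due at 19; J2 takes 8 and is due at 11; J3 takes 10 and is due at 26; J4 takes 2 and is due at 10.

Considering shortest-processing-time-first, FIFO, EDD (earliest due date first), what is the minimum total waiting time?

22

SPT (increasing processing time): J4 J1 J2 J3.
J4: waits 0, runs 0→2
J1: waits 2, runs 2→6
J2: waits 6, runs 6→14
J3: waits 14, runs 14→24
Sum = 0+2+6+14 = 22.
FIFO (arrival order): J1 J2 J3 J4.
J1: waits 0, runs 0→4
J2: waits 4, runs 4→12
J3: waits 12, runs 12→22
J4: waits 22, runs 22→24
Sum = 0+4+12+22 = 38.
EDD (increasing due date): J4 J2 J1 J3.
J4: waits 0, runs 0→2
J2: waits 2, runs 2→10
J1: waits 10, runs 10→14
J3: waits 14, runs 14→24
Sum = 0+2+10+14 = 26.
SPT 22, FIFO 38, EDD 26 → minimum 22.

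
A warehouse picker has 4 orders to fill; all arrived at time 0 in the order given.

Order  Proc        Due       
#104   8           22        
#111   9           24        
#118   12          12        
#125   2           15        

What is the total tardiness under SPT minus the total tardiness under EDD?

12

SPT (increasing processing time): #125 #104 #111 #118.
#125: 0→2, due 15, tardiness 0
#104: 2→10, due 22, tardiness 0
#111: 10→19, due 24, tardiness 0
#118: 19→31, due 12, tardiness 19
Sum = 0+0+0+19 = 19.
EDD (increasing due date): #118 #125 #104 #111.
#118: 0→12, due 12, tardiness 0
#125: 12→14, due 15, tardiness 0
#104: 14→22, due 22, tardiness 0
#111: 22→31, due 24, tardiness 7
Sum = 0+0+0+7 = 7.
Difference = 19 − 7 = 12.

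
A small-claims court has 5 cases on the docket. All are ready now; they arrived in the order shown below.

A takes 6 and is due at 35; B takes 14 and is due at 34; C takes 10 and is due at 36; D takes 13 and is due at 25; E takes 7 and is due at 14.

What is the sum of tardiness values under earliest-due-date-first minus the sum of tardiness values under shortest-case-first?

EDD (increasing due date): E D B A C.
E: 0→7, due 14, tardiness 0
D: 7→20, due 25, tardiness 0
B: 20→34, due 34, tardiness 0
A: 34→40, due 35, tardiness 5
C: 40→50, due 36, tardiness 14
Sum = 0+0+0+5+14 = 19.
SPT (increasing processing time): A E C D B.
A: 0→6, due 35, tardiness 0
E: 6→13, due 14, tardiness 0
C: 13→23, due 36, tardiness 0
D: 23→36, due 25, tardiness 11
B: 36→50, due 34, tardiness 16
Sum = 0+0+0+11+16 = 27.
Difference = 19 − 27 = -8.

-8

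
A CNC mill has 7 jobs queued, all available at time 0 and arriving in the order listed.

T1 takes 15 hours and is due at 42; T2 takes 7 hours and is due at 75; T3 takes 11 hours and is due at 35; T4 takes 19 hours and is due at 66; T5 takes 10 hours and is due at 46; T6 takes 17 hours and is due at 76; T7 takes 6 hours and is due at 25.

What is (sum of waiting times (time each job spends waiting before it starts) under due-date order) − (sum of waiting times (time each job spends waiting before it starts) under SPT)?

35

EDD (increasing due date): T7 T3 T1 T5 T4 T2 T6.
T7: waits 0, runs 0→6
T3: waits 6, runs 6→17
T1: waits 17, runs 17→32
T5: waits 32, runs 32→42
T4: waits 42, runs 42→61
T2: waits 61, runs 61→68
T6: waits 68, runs 68→85
Sum = 0+6+17+32+42+61+68 = 226.
SPT (increasing processing time): T7 T2 T5 T3 T1 T6 T4.
T7: waits 0, runs 0→6
T2: waits 6, runs 6→13
T5: waits 13, runs 13→23
T3: waits 23, runs 23→34
T1: waits 34, runs 34→49
T6: waits 49, runs 49→66
T4: waits 66, runs 66→85
Sum = 0+6+13+23+34+49+66 = 191.
Difference = 226 − 191 = 35.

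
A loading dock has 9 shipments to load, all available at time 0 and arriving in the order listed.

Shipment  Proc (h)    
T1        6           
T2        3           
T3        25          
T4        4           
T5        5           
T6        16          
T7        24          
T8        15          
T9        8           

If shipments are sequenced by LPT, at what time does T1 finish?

LPT (decreasing processing time): T3 T7 T6 T8 T9 T1 T5 T4 T2.
T3: 0→25
T7: 25→49
T6: 49→65
T8: 65→80
T9: 80→88
T1: 88→94

94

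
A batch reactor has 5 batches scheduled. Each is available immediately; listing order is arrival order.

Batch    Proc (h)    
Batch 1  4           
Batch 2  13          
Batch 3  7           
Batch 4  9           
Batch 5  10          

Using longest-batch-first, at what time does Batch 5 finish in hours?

23

LPT (decreasing processing time): Batch 2 Batch 5 Batch 4 Batch 3 Batch 1.
Batch 2: 0→13
Batch 5: 13→23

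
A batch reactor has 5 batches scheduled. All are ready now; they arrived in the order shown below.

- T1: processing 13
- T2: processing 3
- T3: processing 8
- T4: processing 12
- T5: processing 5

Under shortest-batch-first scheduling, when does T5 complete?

8

SPT (increasing processing time): T2 T5 T3 T4 T1.
T2: 0→3
T5: 3→8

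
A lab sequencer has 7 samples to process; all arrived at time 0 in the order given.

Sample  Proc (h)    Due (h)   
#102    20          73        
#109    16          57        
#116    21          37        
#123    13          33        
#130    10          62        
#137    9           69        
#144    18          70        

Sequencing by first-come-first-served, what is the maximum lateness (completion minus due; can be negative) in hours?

FIFO (arrival order): #102 #109 #116 #123 #130 #137 #144.
#102: 0→20, due 73, lateness -53
#109: 20→36, due 57, lateness -21
#116: 36→57, due 37, lateness 20
#123: 57→70, due 33, lateness 37
#130: 70→80, due 62, lateness 18
#137: 80→89, due 69, lateness 20
#144: 89→107, due 70, lateness 37
Maximum = 37.

37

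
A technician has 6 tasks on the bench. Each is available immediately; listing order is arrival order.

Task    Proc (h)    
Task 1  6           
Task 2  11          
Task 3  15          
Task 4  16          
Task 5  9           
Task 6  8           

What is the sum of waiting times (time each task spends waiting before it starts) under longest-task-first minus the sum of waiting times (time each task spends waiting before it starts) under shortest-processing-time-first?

73

LPT (decreasing processing time): Task 4 Task 3 Task 2 Task 5 Task 6 Task 1.
Task 4: waits 0, runs 0→16
Task 3: waits 16, runs 16→31
Task 2: waits 31, runs 31→42
Task 5: waits 42, runs 42→51
Task 6: waits 51, runs 51→59
Task 1: waits 59, runs 59→65
Sum = 0+16+31+42+51+59 = 199.
SPT (increasing processing time): Task 1 Task 6 Task 5 Task 2 Task 3 Task 4.
Task 1: waits 0, runs 0→6
Task 6: waits 6, runs 6→14
Task 5: waits 14, runs 14→23
Task 2: waits 23, runs 23→34
Task 3: waits 34, runs 34→49
Task 4: waits 49, runs 49→65
Sum = 0+6+14+23+34+49 = 126.
Difference = 199 − 126 = 73.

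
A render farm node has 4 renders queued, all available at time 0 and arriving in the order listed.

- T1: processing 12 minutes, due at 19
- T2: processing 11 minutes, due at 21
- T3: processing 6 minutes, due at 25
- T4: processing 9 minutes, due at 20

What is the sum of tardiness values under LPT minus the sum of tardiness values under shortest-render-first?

3

LPT (decreasing processing time): T1 T2 T4 T3.
T1: 0→12, due 19, tardiness 0
T2: 12→23, due 21, tardiness 2
T4: 23→32, due 20, tardiness 12
T3: 32→38, due 25, tardiness 13
Sum = 0+2+12+13 = 27.
SPT (increasing processing time): T3 T4 T2 T1.
T3: 0→6, due 25, tardiness 0
T4: 6→15, due 20, tardiness 0
T2: 15→26, due 21, tardiness 5
T1: 26→38, due 19, tardiness 19
Sum = 0+0+5+19 = 24.
Difference = 27 − 24 = 3.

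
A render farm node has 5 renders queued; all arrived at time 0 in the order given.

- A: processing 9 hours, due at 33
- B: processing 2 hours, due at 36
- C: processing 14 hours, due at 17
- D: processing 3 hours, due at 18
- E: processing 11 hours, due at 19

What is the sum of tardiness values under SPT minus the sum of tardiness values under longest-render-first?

SPT (increasing processing time): B D A E C.
B: 0→2, due 36, tardiness 0
D: 2→5, due 18, tardiness 0
A: 5→14, due 33, tardiness 0
E: 14→25, due 19, tardiness 6
C: 25→39, due 17, tardiness 22
Sum = 0+0+0+6+22 = 28.
LPT (decreasing processing time): C E A D B.
C: 0→14, due 17, tardiness 0
E: 14→25, due 19, tardiness 6
A: 25→34, due 33, tardiness 1
D: 34→37, due 18, tardiness 19
B: 37→39, due 36, tardiness 3
Sum = 0+6+1+19+3 = 29.
Difference = 28 − 29 = -1.

-1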